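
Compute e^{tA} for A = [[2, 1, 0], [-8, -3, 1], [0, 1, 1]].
e^{tA} = [[-2*t^2 + 2*t + 1, t*(1 - t/2), t^2/2], [4*t*(t - 2), t*(t - 2) - t + 1, t*(1 - t)], [-4*t^2, t*(1 - t), t^2 + t + 1]]

A has Jordan form J = [[0, 1, 0], [0, 0, 1], [0, 0, 0]] with A = PJP^{-1}, so e^{tA} = P e^{tJ} P^{-1}.

For a Jordan block J_k(λ), e^{tJ_k(λ)} = e^{λt} · (I + tN + t^2 N^2/2! + ... + t^{k-1} N^{k-1}/(k-1)!) where N is the nilpotent superdiagonal part.

Assembling the blocks and conjugating back gives the entries of e^{tA} as shown above.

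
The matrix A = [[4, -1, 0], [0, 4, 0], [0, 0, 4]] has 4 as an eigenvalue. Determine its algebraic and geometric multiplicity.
The characteristic polynomial is (x - 4)^3, so the factor x - 4 appears with exponent 3: the algebraic multiplicity is 3.

rank(A - 4I) = 1, so the eigenspace has dimension 3 - 1 = 2: the geometric multiplicity is 2.

Since 2 < 3, A is not diagonalizable.

algebraic multiplicity 3, geometric multiplicity 2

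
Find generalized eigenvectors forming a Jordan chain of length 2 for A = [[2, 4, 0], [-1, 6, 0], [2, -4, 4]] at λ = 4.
v_1 = [[-1, 0, 1]]^T, v_2 = [[2, 1, -2]]^T

We seek v_1 ∈ ker((A - 4I)^2) \ ker(A - 4I), then set v_{i+1} = (A - 4I) v_i.

One such chain is v_1 = [[-1, 0, 1]]^T, v_2 = [[2, 1, -2]]^T. Check: (A - 4I) v_2 = [[0, 0, 0]]^T = 0.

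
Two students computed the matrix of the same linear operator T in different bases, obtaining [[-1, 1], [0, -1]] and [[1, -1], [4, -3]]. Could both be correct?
Two matrices over a field are similar if and only if they have the same invariant factors.

Both A and B have characteristic polynomial (x + 1)^2 and minimal polynomial (x + 1)^2. Computing further, both have invariant factors (x + 1)^2. Hence A and B are similar.

Yes.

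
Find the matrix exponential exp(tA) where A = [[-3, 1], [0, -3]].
e^{tA} = [[e^{-3*t}, t*e^{-3*t}], [0, e^{-3*t}]]

A has Jordan form J = [[-3, 1], [0, -3]] with A = PJP^{-1}, so e^{tA} = P e^{tJ} P^{-1}.

For a Jordan block J_k(λ), e^{tJ_k(λ)} = e^{λt} · (I + tN + t^2 N^2/2! + ... + t^{k-1} N^{k-1}/(k-1)!) where N is the nilpotent superdiagonal part.

Assembling the blocks and conjugating back gives the entries of e^{tA} as shown above.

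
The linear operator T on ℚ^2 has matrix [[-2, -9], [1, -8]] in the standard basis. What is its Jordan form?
The characteristic polynomial is det(xI - A) = (x + 5)^2, so the eigenvalues are -5 (algebraic multiplicity 2).

For λ = -5: rank(A + 5I) = 1, rank((A + 5I)^2) = 0. The eigenspace has dimension 2 - 1 = 1, so there is 1 Jordan block; the rank sequence gives block sizes [2].

Assembling the blocks gives the Jordan form J above.

J = [[-5, 1], [0, -5]]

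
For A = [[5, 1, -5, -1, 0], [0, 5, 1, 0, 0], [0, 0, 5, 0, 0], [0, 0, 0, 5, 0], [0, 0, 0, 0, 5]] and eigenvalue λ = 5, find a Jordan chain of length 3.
We seek v_1 ∈ ker((A - 5I)^3) \ ker((A - 5I)^2), then set v_{i+1} = (A - 5I) v_i.

One such chain is v_1 = [[0, 0, 1, -3, 0]]^T, v_2 = [[-2, 1, 0, 0, 0]]^T, v_3 = [[1, 0, 0, 0, 0]]^T. Check: (A - 5I) v_3 = [[0, 0, 0, 0, 0]]^T = 0.

v_1 = [[0, 0, 1, -3, 0]]^T, v_2 = [[-2, 1, 0, 0, 0]]^T, v_3 = [[1, 0, 0, 0, 0]]^T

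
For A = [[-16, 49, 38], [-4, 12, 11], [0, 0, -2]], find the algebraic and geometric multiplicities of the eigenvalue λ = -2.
The characteristic polynomial is (x + 2)^3, so the factor x + 2 appears with exponent 3: the algebraic multiplicity is 3.

rank(A + 2I) = 2, so the eigenspace has dimension 3 - 2 = 1: the geometric multiplicity is 1.

Since 1 < 3, A is not diagonalizable.

algebraic multiplicity 3, geometric multiplicity 1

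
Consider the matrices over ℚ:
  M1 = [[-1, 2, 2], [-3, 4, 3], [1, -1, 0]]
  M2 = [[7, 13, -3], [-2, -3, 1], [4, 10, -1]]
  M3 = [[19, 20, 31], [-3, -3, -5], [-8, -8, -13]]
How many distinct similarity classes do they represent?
2 classes: {M1}, {M2, M3}

Characteristic polynomials: χ_{M1} = (x - 1)^3, χ_{M2} = (x - 1)^3, χ_{M3} = (x - 1)^3.

{M1}: invariant factors x - 1, (x - 1)^2.

{M2, M3}: invariant factors (x - 1)^3.

Matrices are similar if and only if their invariant-factor lists agree; the partition into similarity classes is {M1}, {M2, M3}.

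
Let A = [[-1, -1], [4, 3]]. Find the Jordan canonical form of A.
J = [[1, 1], [0, 1]]

The characteristic polynomial is det(xI - A) = (x - 1)^2, so the eigenvalues are 1 (algebraic multiplicity 2).

For λ = 1: rank(A - I) = 1, rank((A - I)^2) = 0. The eigenspace has dimension 2 - 1 = 1, so there is 1 Jordan block; the rank sequence gives block sizes [2].

Assembling the blocks gives the Jordan form J above.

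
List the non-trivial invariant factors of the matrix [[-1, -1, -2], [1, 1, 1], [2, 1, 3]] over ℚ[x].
(x - 1)^3

The Jordan structure of A has elementary divisors (x - 1)^3. Arranging the block sizes at each eigenvalue in decreasing order and taking row products gives the invariant factors.

Invariant factors (smallest first, each dividing the next): (x - 1)^3.

Check: the last factor (x - 1)^3 is the minimal polynomial, and the product (x - 1)^3 is the characteristic polynomial.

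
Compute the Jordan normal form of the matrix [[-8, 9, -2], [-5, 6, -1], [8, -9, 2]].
J = [[0, 1, 0], [0, 0, 1], [0, 0, 0]]

The characteristic polynomial is det(xI - A) = x^3, so the eigenvalues are 0 (algebraic multiplicity 3).

For λ = 0: rank(A) = 2, rank(A^2) = 1, rank(A^3) = 0. The eigenspace has dimension 3 - 2 = 1, so there is 1 Jordan block; the rank sequence gives block sizes [3].

Assembling the blocks gives the Jordan form J above.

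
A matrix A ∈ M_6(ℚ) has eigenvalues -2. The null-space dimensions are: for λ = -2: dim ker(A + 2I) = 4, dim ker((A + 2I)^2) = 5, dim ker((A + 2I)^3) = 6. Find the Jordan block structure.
Jordan blocks: (-2, 3), (-2, 1), (-2, 1), (-2, 1)

λ = -2: successive nullity increments [4, 1, 1] count blocks of size ≥ k; block sizes are [3, 1, 1, 1].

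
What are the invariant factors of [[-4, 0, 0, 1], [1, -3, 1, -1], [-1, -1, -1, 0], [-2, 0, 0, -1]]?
x + 2, (x + 2)^2(x + 3)

The Jordan structure of A has elementary divisors (x + 3), (x + 2)^2, (x + 2). Arranging the block sizes at each eigenvalue in decreasing order and taking row products gives the invariant factors.

Invariant factors (smallest first, each dividing the next): x + 2, (x + 2)^2(x + 3).

Check: the last factor (x + 2)^2(x + 3) is the minimal polynomial, and the product (x + 2)^3(x + 3) is the characteristic polynomial.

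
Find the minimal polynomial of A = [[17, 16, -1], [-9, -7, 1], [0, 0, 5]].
m_A(x) = (x - 5)^3

The characteristic polynomial factors as (x - 5)^3. The minimal polynomial is ∏(x - λ)^{k_λ} where k_λ is the size of the largest Jordan block at λ.

For λ = 5: rank(A - 5I) = 2, and the largest Jordan block has size 3 (the smallest k with rank((A - 5I)^k) = rank((A - 5I)^(k+1))).

So m_A(x) = (x - 5)^3.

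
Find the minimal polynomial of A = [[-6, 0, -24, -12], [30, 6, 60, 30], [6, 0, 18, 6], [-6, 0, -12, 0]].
m_A(x) = x(x - 6)

The characteristic polynomial factors as x(x - 6)^3. The minimal polynomial is ∏(x - λ)^{k_λ} where k_λ is the size of the largest Jordan block at λ.

For λ = 0: rank(A) = 3, and the largest Jordan block has size 1 (the smallest k with rank(A^k) = rank(A^(k+1))).
For λ = 6: rank(A - 6I) = 1, and the largest Jordan block has size 1 (the smallest k with rank((A - 6I)^k) = rank((A - 6I)^(k+1))).

So m_A(x) = x(x - 6).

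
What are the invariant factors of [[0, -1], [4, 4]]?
(x - 2)^2

The Jordan structure of A has elementary divisors (x - 2)^2. Arranging the block sizes at each eigenvalue in decreasing order and taking row products gives the invariant factors.

Invariant factors (smallest first, each dividing the next): (x - 2)^2.

Check: the last factor (x - 2)^2 is the minimal polynomial, and the product (x - 2)^2 is the characteristic polynomial.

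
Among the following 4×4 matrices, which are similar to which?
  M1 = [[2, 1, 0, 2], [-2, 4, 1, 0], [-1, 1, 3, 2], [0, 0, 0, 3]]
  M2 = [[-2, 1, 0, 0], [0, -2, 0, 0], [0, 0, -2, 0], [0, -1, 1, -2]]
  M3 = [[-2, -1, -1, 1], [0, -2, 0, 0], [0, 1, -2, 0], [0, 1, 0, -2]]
2 classes: {M1}, {M2, M3}

Characteristic polynomials: χ_{M1} = (x - 3)^4, χ_{M2} = (x + 2)^4, χ_{M3} = (x + 2)^4.

{M1}: invariant factors x - 3, (x - 3)^3.

{M2, M3}: invariant factors (x + 2)^2, (x + 2)^2.

Matrices are similar if and only if their invariant-factor lists agree; the partition into similarity classes is {M1}, {M2, M3}.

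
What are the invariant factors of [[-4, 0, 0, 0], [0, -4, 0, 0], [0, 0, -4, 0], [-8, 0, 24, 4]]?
The Jordan structure of A has elementary divisors (x + 4), (x + 4), (x + 4), (x - 4). Arranging the block sizes at each eigenvalue in decreasing order and taking row products gives the invariant factors.

Invariant factors (smallest first, each dividing the next): x + 4, x + 4, (x - 4)(x + 4).

Check: the last factor (x - 4)(x + 4) is the minimal polynomial, and the product (x - 4)(x + 4)^3 is the characteristic polynomial.

x + 4, x + 4, (x - 4)(x + 4)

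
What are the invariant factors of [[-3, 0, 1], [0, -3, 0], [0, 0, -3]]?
The Jordan structure of A has elementary divisors (x + 3)^2, (x + 3). Arranging the block sizes at each eigenvalue in decreasing order and taking row products gives the invariant factors.

Invariant factors (smallest first, each dividing the next): x + 3, (x + 3)^2.

Check: the last factor (x + 3)^2 is the minimal polynomial, and the product (x + 3)^3 is the characteristic polynomial.

x + 3, (x + 3)^2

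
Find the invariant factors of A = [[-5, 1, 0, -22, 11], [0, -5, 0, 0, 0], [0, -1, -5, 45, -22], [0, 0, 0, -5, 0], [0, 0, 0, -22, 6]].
The Jordan structure of A has elementary divisors (x + 5)^2, (x + 5)^2, (x - 6). Arranging the block sizes at each eigenvalue in decreasing order and taking row products gives the invariant factors.

Invariant factors (smallest first, each dividing the next): (x + 5)^2, (x - 6)(x + 5)^2.

Check: the last factor (x - 6)(x + 5)^2 is the minimal polynomial, and the product (x - 6)(x + 5)^4 is the characteristic polynomial.

(x + 5)^2, (x - 6)(x + 5)^2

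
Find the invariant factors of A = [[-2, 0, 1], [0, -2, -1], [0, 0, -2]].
x + 2, (x + 2)^2

The Jordan structure of A has elementary divisors (x + 2)^2, (x + 2). Arranging the block sizes at each eigenvalue in decreasing order and taking row products gives the invariant factors.

Invariant factors (smallest first, each dividing the next): x + 2, (x + 2)^2.

Check: the last factor (x + 2)^2 is the minimal polynomial, and the product (x + 2)^3 is the characteristic polynomial.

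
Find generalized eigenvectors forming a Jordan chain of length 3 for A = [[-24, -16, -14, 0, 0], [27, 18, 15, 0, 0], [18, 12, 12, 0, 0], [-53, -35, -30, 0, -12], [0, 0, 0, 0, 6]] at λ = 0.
v_1 = [[-2, 4, -1, -4, 0]]^T, v_2 = [[-2, 3, 0, -4, 0]]^T, v_3 = [[0, 0, 0, 1, 0]]^T

We seek v_1 ∈ ker(A^3) \ ker(A^2), then set v_{i+1} = A v_i.

One such chain is v_1 = [[-2, 4, -1, -4, 0]]^T, v_2 = [[-2, 3, 0, -4, 0]]^T, v_3 = [[0, 0, 0, 1, 0]]^T. Check: A v_3 = [[0, 0, 0, 0, 0]]^T = 0.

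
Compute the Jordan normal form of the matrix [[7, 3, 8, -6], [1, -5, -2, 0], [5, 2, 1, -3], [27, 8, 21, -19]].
J = [[-4, 1, 0, 0], [0, -4, 1, 0], [0, 0, -4, 0], [0, 0, 0, -4]]

The characteristic polynomial is det(xI - A) = (x + 4)^4, so the eigenvalues are -4 (algebraic multiplicity 4).

For λ = -4: rank(A + 4I) = 2, rank((A + 4I)^2) = 1, rank((A + 4I)^3) = 0. The eigenspace has dimension 4 - 2 = 2, so there are 2 Jordan blocks; the rank sequence gives block sizes [3, 1].

Assembling the blocks gives the Jordan form J above.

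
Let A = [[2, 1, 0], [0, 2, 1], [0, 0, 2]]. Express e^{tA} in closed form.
A has Jordan form J = [[2, 1, 0], [0, 2, 1], [0, 0, 2]] with A = PJP^{-1}, so e^{tA} = P e^{tJ} P^{-1}.

For a Jordan block J_k(λ), e^{tJ_k(λ)} = e^{λt} · (I + tN + t^2 N^2/2! + ... + t^{k-1} N^{k-1}/(k-1)!) where N is the nilpotent superdiagonal part.

Assembling the blocks and conjugating back gives the entries of e^{tA} as shown above.

e^{tA} = [[e^{2*t}, t*e^{2*t}, t^2*e^{2*t}/2], [0, e^{2*t}, t*e^{2*t}], [0, 0, e^{2*t}]]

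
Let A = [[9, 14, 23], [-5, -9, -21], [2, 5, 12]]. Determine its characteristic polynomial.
χ_A(x) = (x - 4)^3

xI - A = [[x - 9, -14, -23], [5, x + 9, 21], [-2, -5, x - 12]].

Expanding det(xI - A) along the first row:
det(xI - A) = + (x - 9)·det([[x + 9, 21], [-5, x - 12]]) - (-14)·det([[5, 21], [-2, x - 12]]) + (-23)·det([[5, x + 9], [-2, -5]]).

Evaluating gives χ_A(x) = x^3 - 12x^2 + 48x - 64 = (x - 4)^3.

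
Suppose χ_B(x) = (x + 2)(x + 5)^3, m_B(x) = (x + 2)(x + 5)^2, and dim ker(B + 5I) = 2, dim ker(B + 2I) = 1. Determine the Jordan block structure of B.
Jordan blocks: (-5, 2), (-5, 1), (-2, 1)

λ = -5: algebraic multiplicity 3 (exponent in χ_B), largest block size 2 (exponent in m_B), 2 blocks (geometric multiplicity). These force block sizes [2, 1].
λ = -2: algebraic multiplicity 1 (exponent in χ_B), largest block size 1 (exponent in m_B), 1 block (geometric multiplicity). This forces block sizes [1].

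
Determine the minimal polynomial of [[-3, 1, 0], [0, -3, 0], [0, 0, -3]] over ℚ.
m_A(x) = (x + 3)^2

The characteristic polynomial factors as (x + 3)^3. The minimal polynomial is ∏(x - λ)^{k_λ} where k_λ is the size of the largest Jordan block at λ.

For λ = -3: rank(A + 3I) = 1, and the largest Jordan block has size 2 (the smallest k with rank((A + 3I)^k) = rank((A + 3I)^(k+1))).

So m_A(x) = (x + 3)^2.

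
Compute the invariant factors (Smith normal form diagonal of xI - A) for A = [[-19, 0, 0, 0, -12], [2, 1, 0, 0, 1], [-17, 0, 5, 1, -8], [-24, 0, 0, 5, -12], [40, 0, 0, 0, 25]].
x - 5, (x - 5)^2(x - 1)^2

The Jordan structure of A has elementary divisors (x - 1)^2, (x - 5)^2, (x - 5). Arranging the block sizes at each eigenvalue in decreasing order and taking row products gives the invariant factors.

Invariant factors (smallest first, each dividing the next): x - 5, (x - 5)^2(x - 1)^2.

Check: the last factor (x - 5)^2(x - 1)^2 is the minimal polynomial, and the product (x - 5)^3(x - 1)^2 is the characteristic polynomial.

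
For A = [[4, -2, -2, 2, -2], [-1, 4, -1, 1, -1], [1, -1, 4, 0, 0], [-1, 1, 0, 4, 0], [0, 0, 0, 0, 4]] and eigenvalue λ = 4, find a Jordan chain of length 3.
v_1 = [[-4, -4, 3, -2, 0]]^T, v_2 = [[-2, -1, 0, 0, 0]]^T, v_3 = [[2, 2, -1, 1, 0]]^T

We seek v_1 ∈ ker((A - 4I)^3) \ ker((A - 4I)^2), then set v_{i+1} = (A - 4I) v_i.

One such chain is v_1 = [[-4, -4, 3, -2, 0]]^T, v_2 = [[-2, -1, 0, 0, 0]]^T, v_3 = [[2, 2, -1, 1, 0]]^T. Check: (A - 4I) v_3 = [[0, 0, 0, 0, 0]]^T = 0.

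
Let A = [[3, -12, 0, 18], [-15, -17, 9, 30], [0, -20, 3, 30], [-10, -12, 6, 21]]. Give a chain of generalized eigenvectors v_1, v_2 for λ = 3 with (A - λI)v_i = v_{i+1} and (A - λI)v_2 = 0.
v_1 = [[-2, -15, -3, -10]]^T, v_2 = [[0, 3, 0, 2]]^T

We seek v_1 ∈ ker((A - 3I)^2) \ ker(A - 3I), then set v_{i+1} = (A - 3I) v_i.

One such chain is v_1 = [[-2, -15, -3, -10]]^T, v_2 = [[0, 3, 0, 2]]^T. Check: (A - 3I) v_2 = [[0, 0, 0, 0]]^T = 0.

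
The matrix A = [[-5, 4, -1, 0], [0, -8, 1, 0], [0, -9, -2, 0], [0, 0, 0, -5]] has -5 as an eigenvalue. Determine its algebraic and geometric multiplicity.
algebraic multiplicity 4, geometric multiplicity 2

The characteristic polynomial is (x + 5)^4, so the factor x + 5 appears with exponent 4: the algebraic multiplicity is 4.

rank(A + 5I) = 2, so the eigenspace has dimension 4 - 2 = 2: the geometric multiplicity is 2.

Since 2 < 4, A is not diagonalizable.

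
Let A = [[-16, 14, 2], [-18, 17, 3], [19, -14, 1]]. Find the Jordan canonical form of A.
J = [[-4, 0, 0], [0, 3, 1], [0, 0, 3]]

The characteristic polynomial is det(xI - A) = (x - 3)^2(x + 4), so the eigenvalues are -4 (algebraic multiplicity 1), 3 (algebraic multiplicity 2).

For λ = -4: algebraic multiplicity 1 gives one 1×1 block.

For λ = 3: rank(A - 3I) = 2, rank((A - 3I)^2) = 1. The eigenspace has dimension 3 - 2 = 1, so there is 1 Jordan block; the rank sequence gives block sizes [2].

Assembling the blocks gives the Jordan form J above.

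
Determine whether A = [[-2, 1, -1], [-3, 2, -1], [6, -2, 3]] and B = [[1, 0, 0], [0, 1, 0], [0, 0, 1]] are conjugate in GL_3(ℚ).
Both have characteristic polynomial (x - 1)^3, but the minimal polynomial of A is (x - 1)^2 while the minimal polynomial of B is x - 1. The minimal polynomial is a similarity invariant, so A and B are not similar.

No.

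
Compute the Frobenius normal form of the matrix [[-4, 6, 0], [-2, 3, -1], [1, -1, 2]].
R = [[0, 0, -2], [1, 0, 3], [0, 1, 1]]

The invariant factors of A (the non-unit diagonal entries of the Smith normal form of xI - A over ℚ[x]) are (x - 2)(x^2 + x - 1), each dividing the next. The characteristic polynomial is their product, (x - 2)(x^2 + x - 1).

The rational canonical form is the block-diagonal matrix of companion matrices C(f_i):
R = [[0, 0, -2], [1, 0, 3], [0, 1, 1]].

Note the characteristic polynomial does not split into linear factors over ℚ, so A has no Jordan form over ℚ; the rational canonical form exists over any field.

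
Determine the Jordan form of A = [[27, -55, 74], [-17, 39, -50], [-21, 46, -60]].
J = [[2, 1, 0], [0, 2, 1], [0, 0, 2]]

The characteristic polynomial is det(xI - A) = (x - 2)^3, so the eigenvalues are 2 (algebraic multiplicity 3).

For λ = 2: rank(A - 2I) = 2, rank((A - 2I)^2) = 1, rank((A - 2I)^3) = 0. The eigenspace has dimension 3 - 2 = 1, so there is 1 Jordan block; the rank sequence gives block sizes [3].

Assembling the blocks gives the Jordan form J above.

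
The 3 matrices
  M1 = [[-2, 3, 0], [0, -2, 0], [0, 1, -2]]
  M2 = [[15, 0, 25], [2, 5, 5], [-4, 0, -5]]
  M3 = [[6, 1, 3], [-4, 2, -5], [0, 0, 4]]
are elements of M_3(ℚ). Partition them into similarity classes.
3 classes: {M1}, {M2}, {M3}

Characteristic polynomials: χ_{M1} = (x + 2)^3, χ_{M2} = (x - 5)^3, χ_{M3} = (x - 4)^3.

{M1}: invariant factors x + 2, (x + 2)^2.

{M2}: invariant factors x - 5, (x - 5)^2.

{M3}: invariant factors (x - 4)^3.

Matrices are similar if and only if their invariant-factor lists agree; the partition into similarity classes is {M1}, {M2}, {M3}.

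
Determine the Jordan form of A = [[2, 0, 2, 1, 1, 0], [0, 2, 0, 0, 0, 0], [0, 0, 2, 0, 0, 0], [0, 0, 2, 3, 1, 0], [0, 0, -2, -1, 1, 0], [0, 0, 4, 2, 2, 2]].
The characteristic polynomial is det(xI - A) = (x - 2)^6, so the eigenvalues are 2 (algebraic multiplicity 6).

For λ = 2: rank(A - 2I) = 1, rank((A - 2I)^2) = 0. The eigenspace has dimension 6 - 1 = 5, so there are 5 Jordan blocks; the rank sequence gives block sizes [2, 1, 1, 1, 1].

Assembling the blocks gives the Jordan form J above.

J = [[2, 1, 0, 0, 0, 0], [0, 2, 0, 0, 0, 0], [0, 0, 2, 0, 0, 0], [0, 0, 0, 2, 0, 0], [0, 0, 0, 0, 2, 0], [0, 0, 0, 0, 0, 2]]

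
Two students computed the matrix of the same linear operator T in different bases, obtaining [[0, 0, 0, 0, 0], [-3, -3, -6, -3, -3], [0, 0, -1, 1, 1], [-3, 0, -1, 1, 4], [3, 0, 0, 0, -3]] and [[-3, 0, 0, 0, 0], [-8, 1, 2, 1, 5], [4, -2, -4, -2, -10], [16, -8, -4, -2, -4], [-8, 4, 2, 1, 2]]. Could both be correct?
Yes.

Two matrices over a field are similar if and only if they have the same invariant factors.

Both A and B have characteristic polynomial x^3(x + 3)^2 and minimal polynomial x^2(x + 3). Computing further, both have invariant factors x(x + 3), x^2(x + 3). Hence A and B are similar.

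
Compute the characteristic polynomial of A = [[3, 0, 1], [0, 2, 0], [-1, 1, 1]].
χ_A(x) = (x - 2)^3

xI - A = [[x - 3, 0, -1], [0, x - 2, 0], [1, -1, x - 1]].

Expanding det(xI - A) along the first row:
det(xI - A) = + (x - 3)·det([[x - 2, 0], [-1, x - 1]]) - (0)·det([[0, 0], [1, x - 1]]) + (-1)·det([[0, x - 2], [1, -1]]).

Evaluating gives χ_A(x) = x^3 - 6x^2 + 12x - 8 = (x - 2)^3.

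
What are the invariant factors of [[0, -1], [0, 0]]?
x^2

The Jordan structure of A has elementary divisors x^2. Arranging the block sizes at each eigenvalue in decreasing order and taking row products gives the invariant factors.

Invariant factors (smallest first, each dividing the next): x^2.

Check: the last factor x^2 is the minimal polynomial, and the product x^2 is the characteristic polynomial.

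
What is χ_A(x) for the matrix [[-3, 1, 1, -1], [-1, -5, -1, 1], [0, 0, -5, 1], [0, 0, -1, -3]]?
χ_A(x) = (x + 4)^4

xI - A = [[x + 3, -1, -1, 1], [1, x + 5, 1, -1], [0, 0, x + 5, -1], [0, 0, 1, x + 3]].

Expanding det(xI - A) along the first row:
det(xI - A) = + (x + 3)·det([[x + 5, 1, -1], [0, x + 5, -1], [0, 1, x + 3]]) - (-1)·det([[1, 1, -1], [0, x + 5, -1], [0, 1, x + 3]]) + (-1)·det([[1, x + 5, -1], [0, 0, -1], [0, 0, x + 3]]) - (1)·det([[1, x + 5, 1], [0, 0, x + 5], [0, 0, 1]]).

Evaluating gives χ_A(x) = x^4 + 16x^3 + 96x^2 + 256x + 256 = (x + 4)^4.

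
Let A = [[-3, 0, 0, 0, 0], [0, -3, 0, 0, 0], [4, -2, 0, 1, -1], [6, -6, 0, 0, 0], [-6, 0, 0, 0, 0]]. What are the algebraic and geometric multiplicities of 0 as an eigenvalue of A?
algebraic multiplicity 3, geometric multiplicity 2

The characteristic polynomial is x^3(x + 3)^2, so the factor x appears with exponent 3: the algebraic multiplicity is 3.

rank(A) = 3, so the eigenspace has dimension 5 - 3 = 2: the geometric multiplicity is 2.

Since 2 < 3, A is not diagonalizable.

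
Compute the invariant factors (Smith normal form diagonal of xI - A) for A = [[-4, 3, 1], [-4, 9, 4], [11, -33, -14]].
The Jordan structure of A has elementary divisors (x + 3)^2, (x + 3). Arranging the block sizes at each eigenvalue in decreasing order and taking row products gives the invariant factors.

Invariant factors (smallest first, each dividing the next): x + 3, (x + 3)^2.

Check: the last factor (x + 3)^2 is the minimal polynomial, and the product (x + 3)^3 is the characteristic polynomial.

x + 3, (x + 3)^2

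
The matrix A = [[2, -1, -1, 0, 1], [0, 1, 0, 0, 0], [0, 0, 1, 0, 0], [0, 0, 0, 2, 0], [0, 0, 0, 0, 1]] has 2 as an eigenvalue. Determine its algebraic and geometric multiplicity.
The characteristic polynomial is (x - 2)^2(x - 1)^3, so the factor x - 2 appears with exponent 2: the algebraic multiplicity is 2.

rank(A - 2I) = 3, so the eigenspace has dimension 5 - 3 = 2: the geometric multiplicity is 2.

algebraic multiplicity 2, geometric multiplicity 2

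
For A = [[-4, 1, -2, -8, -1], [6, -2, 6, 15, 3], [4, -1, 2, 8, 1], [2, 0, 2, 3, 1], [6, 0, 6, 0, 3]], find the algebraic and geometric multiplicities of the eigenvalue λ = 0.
The characteristic polynomial is x(x - 3)^2(x + 2)^2, so the factor x appears with exponent 1: the algebraic multiplicity is 1.

rank(A) = 4, so the eigenspace has dimension 5 - 4 = 1: the geometric multiplicity is 1.

algebraic multiplicity 1, geometric multiplicity 1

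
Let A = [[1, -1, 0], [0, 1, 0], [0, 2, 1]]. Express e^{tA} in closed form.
e^{tA} = [[e^{t}, -t*e^{t}, 0], [0, e^{t}, 0], [0, 2*t*e^{t}, e^{t}]]

A has Jordan form J = [[1, 1, 0], [0, 1, 0], [0, 0, 1]] with A = PJP^{-1}, so e^{tA} = P e^{tJ} P^{-1}.

For a Jordan block J_k(λ), e^{tJ_k(λ)} = e^{λt} · (I + tN + t^2 N^2/2! + ... + t^{k-1} N^{k-1}/(k-1)!) where N is the nilpotent superdiagonal part.

Assembling the blocks and conjugating back gives the entries of e^{tA} as shown above.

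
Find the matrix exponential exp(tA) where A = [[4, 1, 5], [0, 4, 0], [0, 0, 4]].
e^{tA} = [[e^{4*t}, t*e^{4*t}, 5*t*e^{4*t}], [0, e^{4*t}, 0], [0, 0, e^{4*t}]]

A has Jordan form J = [[4, 1, 0], [0, 4, 0], [0, 0, 4]] with A = PJP^{-1}, so e^{tA} = P e^{tJ} P^{-1}.

For a Jordan block J_k(λ), e^{tJ_k(λ)} = e^{λt} · (I + tN + t^2 N^2/2! + ... + t^{k-1} N^{k-1}/(k-1)!) where N is the nilpotent superdiagonal part.

Assembling the blocks and conjugating back gives the entries of e^{tA} as shown above.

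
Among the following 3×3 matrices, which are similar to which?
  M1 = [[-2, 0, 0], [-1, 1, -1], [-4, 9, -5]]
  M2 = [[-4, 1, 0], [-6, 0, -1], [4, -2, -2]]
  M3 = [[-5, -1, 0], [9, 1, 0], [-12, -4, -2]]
Characteristic polynomials: χ_{M1} = (x + 2)^3, χ_{M2} = (x + 2)^3, χ_{M3} = (x + 2)^3.

{M1, M2}: invariant factors (x + 2)^3.

{M3}: invariant factors x + 2, (x + 2)^2.

Matrices are similar if and only if their invariant-factor lists agree; the partition into similarity classes is {M1, M2}, {M3}.

2 classes: {M1, M2}, {M3}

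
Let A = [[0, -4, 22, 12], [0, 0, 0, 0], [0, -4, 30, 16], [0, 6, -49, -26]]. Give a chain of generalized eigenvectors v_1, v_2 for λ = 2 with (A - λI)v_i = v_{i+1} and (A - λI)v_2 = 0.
We seek v_1 ∈ ker((A - 2I)^2) \ ker(A - 2I), then set v_{i+1} = (A - 2I) v_i.

One such chain is v_1 = [[0, 0, -1, 2]]^T, v_2 = [[2, 0, 4, -7]]^T. Check: (A - 2I) v_2 = [[0, 0, 0, 0]]^T = 0.

v_1 = [[0, 0, -1, 2]]^T, v_2 = [[2, 0, 4, -7]]^T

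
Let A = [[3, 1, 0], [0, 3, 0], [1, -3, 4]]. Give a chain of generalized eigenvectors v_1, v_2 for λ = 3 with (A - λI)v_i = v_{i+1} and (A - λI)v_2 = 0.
We seek v_1 ∈ ker((A - 3I)^2) \ ker(A - 3I), then set v_{i+1} = (A - 3I) v_i.

One such chain is v_1 = [[0, 1, 2]]^T, v_2 = [[1, 0, -1]]^T. Check: (A - 3I) v_2 = [[0, 0, 0]]^T = 0.

v_1 = [[0, 1, 2]]^T, v_2 = [[1, 0, -1]]^T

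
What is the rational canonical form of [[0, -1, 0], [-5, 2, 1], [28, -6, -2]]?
The invariant factors of A (the non-unit diagonal entries of the Smith normal form of xI - A over ℚ[x]) are (x + 3)(x^2 - 3x + 6), each dividing the next. The characteristic polynomial is their product, (x + 3)(x^2 - 3x + 6).

The rational canonical form is the block-diagonal matrix of companion matrices C(f_i):
R = [[0, 0, -18], [1, 0, 3], [0, 1, 0]].

Note the characteristic polynomial does not split into linear factors over ℚ, so A has no Jordan form over ℚ; the rational canonical form exists over any field.

R = [[0, 0, -18], [1, 0, 3], [0, 1, 0]]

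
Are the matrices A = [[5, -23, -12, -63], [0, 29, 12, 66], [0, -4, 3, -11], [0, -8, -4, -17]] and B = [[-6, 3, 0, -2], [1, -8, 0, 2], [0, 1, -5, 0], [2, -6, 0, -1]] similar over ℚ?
No.

trace(A) = 20 but trace(B) = -20. The trace is a similarity invariant, so A and B are not similar.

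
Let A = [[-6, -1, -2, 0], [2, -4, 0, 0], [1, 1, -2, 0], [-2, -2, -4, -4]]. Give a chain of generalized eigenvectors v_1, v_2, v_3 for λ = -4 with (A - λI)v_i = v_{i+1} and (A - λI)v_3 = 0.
v_1 = [[1, -1, 0, 0]]^T, v_2 = [[-1, 2, 0, 0]]^T, v_3 = [[0, -2, 1, -2]]^T

We seek v_1 ∈ ker((A + 4I)^3) \ ker((A + 4I)^2), then set v_{i+1} = (A + 4I) v_i.

One such chain is v_1 = [[1, -1, 0, 0]]^T, v_2 = [[-1, 2, 0, 0]]^T, v_3 = [[0, -2, 1, -2]]^T. Check: (A + 4I) v_3 = [[0, 0, 0, 0]]^T = 0.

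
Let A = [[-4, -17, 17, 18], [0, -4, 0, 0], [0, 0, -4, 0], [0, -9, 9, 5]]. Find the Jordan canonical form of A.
The characteristic polynomial is det(xI - A) = (x - 5)(x + 4)^3, so the eigenvalues are -4 (algebraic multiplicity 3), 5 (algebraic multiplicity 1).

For λ = -4: rank(A + 4I) = 2, rank((A + 4I)^2) = 1. The eigenspace has dimension 4 - 2 = 2, so there are 2 Jordan blocks; the rank sequence gives block sizes [2, 1].

For λ = 5: algebraic multiplicity 1 gives one 1×1 block.

Assembling the blocks gives the Jordan form J above.

J = [[-4, 1, 0, 0], [0, -4, 0, 0], [0, 0, -4, 0], [0, 0, 0, 5]]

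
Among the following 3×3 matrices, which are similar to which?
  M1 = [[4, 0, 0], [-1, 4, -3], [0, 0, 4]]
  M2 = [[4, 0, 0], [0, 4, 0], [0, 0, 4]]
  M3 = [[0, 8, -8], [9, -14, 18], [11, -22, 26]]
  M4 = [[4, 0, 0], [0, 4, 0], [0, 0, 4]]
2 classes: {M1, M3}, {M2, M4}

Characteristic polynomials: χ_{M1} = (x - 4)^3, χ_{M2} = (x - 4)^3, χ_{M3} = (x - 4)^3, χ_{M4} = (x - 4)^3.

{M1, M3}: invariant factors x - 4, (x - 4)^2.

{M2, M4}: invariant factors x - 4, x - 4, x - 4.

Matrices are similar if and only if their invariant-factor lists agree; the partition into similarity classes is {M1, M3}, {M2, M4}.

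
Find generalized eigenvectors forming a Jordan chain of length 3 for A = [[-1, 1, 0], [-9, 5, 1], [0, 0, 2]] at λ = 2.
v_1 = [[-1, -3, 1]]^T, v_2 = [[0, 1, 0]]^T, v_3 = [[1, 3, 0]]^T

We seek v_1 ∈ ker((A - 2I)^3) \ ker((A - 2I)^2), then set v_{i+1} = (A - 2I) v_i.

One such chain is v_1 = [[-1, -3, 1]]^T, v_2 = [[0, 1, 0]]^T, v_3 = [[1, 3, 0]]^T. Check: (A - 2I) v_3 = [[0, 0, 0]]^T = 0.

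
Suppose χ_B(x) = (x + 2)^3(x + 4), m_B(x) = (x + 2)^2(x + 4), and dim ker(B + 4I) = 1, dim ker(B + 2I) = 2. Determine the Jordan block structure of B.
Jordan blocks: (-4, 1), (-2, 2), (-2, 1)

λ = -4: algebraic multiplicity 1 (exponent in χ_B), largest block size 1 (exponent in m_B), 1 block (geometric multiplicity). This forces block sizes [1].
λ = -2: algebraic multiplicity 3 (exponent in χ_B), largest block size 2 (exponent in m_B), 2 blocks (geometric multiplicity). These force block sizes [2, 1].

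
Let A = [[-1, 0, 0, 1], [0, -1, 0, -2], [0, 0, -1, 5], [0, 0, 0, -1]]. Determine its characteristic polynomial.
xI - A = [[x + 1, 0, 0, -1], [0, x + 1, 0, 2], [0, 0, x + 1, -5], [0, 0, 0, x + 1]].

Expanding det(xI - A) along the first row:
det(xI - A) = + (x + 1)·det([[x + 1, 0, 2], [0, x + 1, -5], [0, 0, x + 1]]) - (0)·det([[0, 0, 2], [0, x + 1, -5], [0, 0, x + 1]]) + (0)·det([[0, x + 1, 2], [0, 0, -5], [0, 0, x + 1]]) - (-1)·det([[0, x + 1, 0], [0, 0, x + 1], [0, 0, 0]]).

Evaluating gives χ_A(x) = x^4 + 4x^3 + 6x^2 + 4x + 1 = (x + 1)^4.

χ_A(x) = (x + 1)^4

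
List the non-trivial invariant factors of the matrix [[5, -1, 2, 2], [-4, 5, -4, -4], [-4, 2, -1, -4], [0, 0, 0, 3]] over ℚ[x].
The Jordan structure of A has elementary divisors (x - 3)^2, (x - 3), (x - 3). Arranging the block sizes at each eigenvalue in decreasing order and taking row products gives the invariant factors.

Invariant factors (smallest first, each dividing the next): x - 3, x - 3, (x - 3)^2.

Check: the last factor (x - 3)^2 is the minimal polynomial, and the product (x - 3)^4 is the characteristic polynomial.

x - 3, x - 3, (x - 3)^2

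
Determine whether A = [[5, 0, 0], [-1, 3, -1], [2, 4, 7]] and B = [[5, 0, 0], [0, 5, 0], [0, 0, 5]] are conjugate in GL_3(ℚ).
Both have characteristic polynomial (x - 5)^3, but the minimal polynomial of A is (x - 5)^2 while the minimal polynomial of B is x - 5. The minimal polynomial is a similarity invariant, so A and B are not similar.

No.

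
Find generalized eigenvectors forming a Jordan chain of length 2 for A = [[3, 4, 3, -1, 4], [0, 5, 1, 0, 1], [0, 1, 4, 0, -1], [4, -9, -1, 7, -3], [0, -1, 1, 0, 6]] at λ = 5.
v_1 = [[4, 1, -1, -2, 1]]^T, v_2 = [[-1, 0, 1, 1, -1]]^T

We seek v_1 ∈ ker((A - 5I)^2) \ ker(A - 5I), then set v_{i+1} = (A - 5I) v_i.

One such chain is v_1 = [[4, 1, -1, -2, 1]]^T, v_2 = [[-1, 0, 1, 1, -1]]^T. Check: (A - 5I) v_2 = [[0, 0, 0, 0, 0]]^T = 0.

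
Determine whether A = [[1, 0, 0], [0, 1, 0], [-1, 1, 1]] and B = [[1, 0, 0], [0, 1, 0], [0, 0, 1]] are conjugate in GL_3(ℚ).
No.

Both have characteristic polynomial (x - 1)^3, but the minimal polynomial of A is (x - 1)^2 while the minimal polynomial of B is x - 1. The minimal polynomial is a similarity invariant, so A and B are not similar.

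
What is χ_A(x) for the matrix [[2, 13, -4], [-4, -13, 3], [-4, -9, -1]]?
xI - A = [[x - 2, -13, 4], [4, x + 13, -3], [4, 9, x + 1]].

Expanding det(xI - A) along the first row:
det(xI - A) = + (x - 2)·det([[x + 13, -3], [9, x + 1]]) - (-13)·det([[4, -3], [4, x + 1]]) + (4)·det([[4, x + 13], [4, 9]]).

Evaluating gives χ_A(x) = x^3 + 12x^2 + 48x + 64 = (x + 4)^3.

χ_A(x) = (x + 4)^3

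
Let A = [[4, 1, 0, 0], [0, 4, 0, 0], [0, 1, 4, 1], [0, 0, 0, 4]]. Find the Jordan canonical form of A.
J = [[4, 1, 0, 0], [0, 4, 0, 0], [0, 0, 4, 1], [0, 0, 0, 4]]

The characteristic polynomial is det(xI - A) = (x - 4)^4, so the eigenvalues are 4 (algebraic multiplicity 4).

For λ = 4: rank(A - 4I) = 2, rank((A - 4I)^2) = 0. The eigenspace has dimension 4 - 2 = 2, so there are 2 Jordan blocks; the rank sequence gives block sizes [2, 2].

Assembling the blocks gives the Jordan form J above.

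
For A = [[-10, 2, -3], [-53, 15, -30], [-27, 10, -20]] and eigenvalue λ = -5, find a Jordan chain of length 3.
v_1 = [[2, 4, -1]]^T, v_2 = [[1, 4, 1]]^T, v_3 = [[0, -3, -2]]^T

We seek v_1 ∈ ker((A + 5I)^3) \ ker((A + 5I)^2), then set v_{i+1} = (A + 5I) v_i.

One such chain is v_1 = [[2, 4, -1]]^T, v_2 = [[1, 4, 1]]^T, v_3 = [[0, -3, -2]]^T. Check: (A + 5I) v_3 = [[0, 0, 0]]^T = 0.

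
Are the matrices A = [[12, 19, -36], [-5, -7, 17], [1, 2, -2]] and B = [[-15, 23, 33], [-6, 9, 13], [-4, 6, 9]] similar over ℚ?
Yes.

Two matrices over a field are similar if and only if they have the same invariant factors.

Both A and B have characteristic polynomial (x - 1)^3 and minimal polynomial (x - 1)^3. Computing further, both have invariant factors (x - 1)^3. Hence A and B are similar.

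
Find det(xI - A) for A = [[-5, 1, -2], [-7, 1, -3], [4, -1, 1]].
χ_A(x) = (x + 1)^3

xI - A = [[x + 5, -1, 2], [7, x - 1, 3], [-4, 1, x - 1]].

Expanding det(xI - A) along the first row:
det(xI - A) = + (x + 5)·det([[x - 1, 3], [1, x - 1]]) - (-1)·det([[7, 3], [-4, x - 1]]) + (2)·det([[7, x - 1], [-4, 1]]).

Evaluating gives χ_A(x) = x^3 + 3x^2 + 3x + 1 = (x + 1)^3.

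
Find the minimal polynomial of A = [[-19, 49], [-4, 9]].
m_A(x) = (x + 5)^2

The characteristic polynomial factors as (x + 5)^2. The minimal polynomial is ∏(x - λ)^{k_λ} where k_λ is the size of the largest Jordan block at λ.

For λ = -5: rank(A + 5I) = 1, and the largest Jordan block has size 2 (the smallest k with rank((A + 5I)^k) = rank((A + 5I)^(k+1))).

So m_A(x) = (x + 5)^2.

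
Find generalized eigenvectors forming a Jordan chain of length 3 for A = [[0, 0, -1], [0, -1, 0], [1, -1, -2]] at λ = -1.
We seek v_1 ∈ ker((A + I)^3) \ ker((A + I)^2), then set v_{i+1} = (A + I) v_i.

One such chain is v_1 = [[-1, 1, -2]]^T, v_2 = [[1, 0, 0]]^T, v_3 = [[1, 0, 1]]^T. Check: (A + I) v_3 = [[0, 0, 0]]^T = 0.

v_1 = [[-1, 1, -2]]^T, v_2 = [[1, 0, 0]]^T, v_3 = [[1, 0, 1]]^T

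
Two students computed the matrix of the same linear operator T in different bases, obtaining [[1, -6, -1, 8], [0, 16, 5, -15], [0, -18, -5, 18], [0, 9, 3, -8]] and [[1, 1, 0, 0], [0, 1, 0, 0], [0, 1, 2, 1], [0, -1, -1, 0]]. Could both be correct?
Yes.

Two matrices over a field are similar if and only if they have the same invariant factors.

Both A and B have characteristic polynomial (x - 1)^4 and minimal polynomial (x - 1)^2. Computing further, both have invariant factors (x - 1)^2, (x - 1)^2. Hence A and B are similar.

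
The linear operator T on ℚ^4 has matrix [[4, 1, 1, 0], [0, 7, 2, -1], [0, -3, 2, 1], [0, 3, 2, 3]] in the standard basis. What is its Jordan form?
The characteristic polynomial is det(xI - A) = (x - 4)^4, so the eigenvalues are 4 (algebraic multiplicity 4).

For λ = 4: rank(A - 4I) = 2, rank((A - 4I)^2) = 0. The eigenspace has dimension 4 - 2 = 2, so there are 2 Jordan blocks; the rank sequence gives block sizes [2, 2].

Assembling the blocks gives the Jordan form J above.

J = [[4, 1, 0, 0], [0, 4, 0, 0], [0, 0, 4, 1], [0, 0, 0, 4]]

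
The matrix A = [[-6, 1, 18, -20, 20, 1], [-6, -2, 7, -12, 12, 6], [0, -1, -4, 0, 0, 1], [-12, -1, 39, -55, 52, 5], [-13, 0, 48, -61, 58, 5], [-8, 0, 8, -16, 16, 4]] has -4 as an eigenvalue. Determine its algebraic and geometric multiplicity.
algebraic multiplicity 1, geometric multiplicity 1

The characteristic polynomial is (x - 4)^2(x + 3)^3(x + 4), so the factor x + 4 appears with exponent 1: the algebraic multiplicity is 1.

rank(A + 4I) = 5, so the eigenspace has dimension 6 - 5 = 1: the geometric multiplicity is 1.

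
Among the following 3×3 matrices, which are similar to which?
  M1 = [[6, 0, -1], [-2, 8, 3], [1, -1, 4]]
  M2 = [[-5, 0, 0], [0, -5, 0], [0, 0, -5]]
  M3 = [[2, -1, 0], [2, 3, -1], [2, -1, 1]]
Characteristic polynomials: χ_{M1} = (x - 6)^3, χ_{M2} = (x + 5)^3, χ_{M3} = (x - 2)^3.

{M1}: invariant factors (x - 6)^3.

{M2}: invariant factors x + 5, x + 5, x + 5.

{M3}: invariant factors (x - 2)^3.

Matrices are similar if and only if their invariant-factor lists agree; the partition into similarity classes is {M1}, {M2}, {M3}.

3 classes: {M1}, {M2}, {M3}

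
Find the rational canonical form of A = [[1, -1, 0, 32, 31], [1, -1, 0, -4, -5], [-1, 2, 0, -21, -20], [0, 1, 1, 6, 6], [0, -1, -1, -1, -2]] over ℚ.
R = [[0, 0, 0, 0, 36], [1, 0, 0, 0, -9], [0, 1, 0, 0, -24], [0, 0, 1, 0, 6], [0, 0, 0, 1, 4]]

The invariant factors of A (the non-unit diagonal entries of the Smith normal form of xI - A over ℚ[x]) are (x - 4)(x^2 - 3)^2, each dividing the next. The characteristic polynomial is their product, (x - 4)(x^2 - 3)^2.

The rational canonical form is the block-diagonal matrix of companion matrices C(f_i):
R = [[0, 0, 0, 0, 36], [1, 0, 0, 0, -9], [0, 1, 0, 0, -24], [0, 0, 1, 0, 6], [0, 0, 0, 1, 4]].

Note the characteristic polynomial does not split into linear factors over ℚ, so A has no Jordan form over ℚ; the rational canonical form exists over any field.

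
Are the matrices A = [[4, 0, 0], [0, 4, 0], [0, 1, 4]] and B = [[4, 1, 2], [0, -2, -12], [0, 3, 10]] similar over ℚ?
Two matrices over a field are similar if and only if they have the same invariant factors.

Both A and B have characteristic polynomial (x - 4)^3 and minimal polynomial (x - 4)^2. Computing further, both have invariant factors x - 4, (x - 4)^2. Hence A and B are similar.

Yes.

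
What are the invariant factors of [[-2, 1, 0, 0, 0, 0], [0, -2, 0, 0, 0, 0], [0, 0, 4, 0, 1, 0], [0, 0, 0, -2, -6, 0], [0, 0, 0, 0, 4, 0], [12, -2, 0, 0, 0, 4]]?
(x - 4)(x + 2), (x - 4)^2(x + 2)^2

The Jordan structure of A has elementary divisors (x + 2)^2, (x + 2), (x - 4)^2, (x - 4). Arranging the block sizes at each eigenvalue in decreasing order and taking row products gives the invariant factors.

Invariant factors (smallest first, each dividing the next): (x - 4)(x + 2), (x - 4)^2(x + 2)^2.

Check: the last factor (x - 4)^2(x + 2)^2 is the minimal polynomial, and the product (x - 4)^3(x + 2)^3 is the characteristic polynomial.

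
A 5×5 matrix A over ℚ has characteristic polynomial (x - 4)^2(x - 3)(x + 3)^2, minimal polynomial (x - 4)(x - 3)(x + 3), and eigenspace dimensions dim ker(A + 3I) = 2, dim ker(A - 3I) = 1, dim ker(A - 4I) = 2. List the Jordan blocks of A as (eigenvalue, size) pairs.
λ = -3: algebraic multiplicity 2 (exponent in χ_A), largest block size 1 (exponent in m_A), 2 blocks (geometric multiplicity). These force block sizes [1, 1].
λ = 3: algebraic multiplicity 1 (exponent in χ_A), largest block size 1 (exponent in m_A), 1 block (geometric multiplicity). This forces block sizes [1].
λ = 4: algebraic multiplicity 2 (exponent in χ_A), largest block size 1 (exponent in m_A), 2 blocks (geometric multiplicity). These force block sizes [1, 1].

Jordan blocks: (-3, 1), (-3, 1), (3, 1), (4, 1), (4, 1)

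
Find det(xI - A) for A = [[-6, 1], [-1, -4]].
χ_A(x) = (x + 5)^2

xI - A = [[x + 6, -1], [1, x + 4]].

Expanding det(xI - A) along the first row:
det(xI - A) = + (x + 6)·det([[x + 4]]) - (-1)·det([[1]]).

Evaluating gives χ_A(x) = x^2 + 10x + 25 = (x + 5)^2.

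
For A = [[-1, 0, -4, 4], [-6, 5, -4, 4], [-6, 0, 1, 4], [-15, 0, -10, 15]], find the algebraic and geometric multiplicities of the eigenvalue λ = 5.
algebraic multiplicity 4, geometric multiplicity 3

The characteristic polynomial is (x - 5)^4, so the factor x - 5 appears with exponent 4: the algebraic multiplicity is 4.

rank(A - 5I) = 1, so the eigenspace has dimension 4 - 1 = 3: the geometric multiplicity is 3.

Since 3 < 4, A is not diagonalizable.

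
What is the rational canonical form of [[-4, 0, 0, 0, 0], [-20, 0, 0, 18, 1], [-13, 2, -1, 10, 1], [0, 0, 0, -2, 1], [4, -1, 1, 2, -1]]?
R = [[-4, 0, 0, 0, 0], [0, 0, 0, 0, 20], [0, 1, 0, 0, -7], [0, 0, 1, 0, -3], [0, 0, 0, 1, -4]]

The invariant factors of A (the non-unit diagonal entries of the Smith normal form of xI - A over ℚ[x]) are x + 4, (x + 4)(x^3 + 3x - 5), each dividing the next. The characteristic polynomial is their product, (x + 4)^2(x^3 + 3x - 5).

The rational canonical form is the block-diagonal matrix of companion matrices C(f_i):
R = [[-4, 0, 0, 0, 0], [0, 0, 0, 0, 20], [0, 1, 0, 0, -7], [0, 0, 1, 0, -3], [0, 0, 0, 1, -4]].

Note the characteristic polynomial does not split into linear factors over ℚ, so A has no Jordan form over ℚ; the rational canonical form exists over any field.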